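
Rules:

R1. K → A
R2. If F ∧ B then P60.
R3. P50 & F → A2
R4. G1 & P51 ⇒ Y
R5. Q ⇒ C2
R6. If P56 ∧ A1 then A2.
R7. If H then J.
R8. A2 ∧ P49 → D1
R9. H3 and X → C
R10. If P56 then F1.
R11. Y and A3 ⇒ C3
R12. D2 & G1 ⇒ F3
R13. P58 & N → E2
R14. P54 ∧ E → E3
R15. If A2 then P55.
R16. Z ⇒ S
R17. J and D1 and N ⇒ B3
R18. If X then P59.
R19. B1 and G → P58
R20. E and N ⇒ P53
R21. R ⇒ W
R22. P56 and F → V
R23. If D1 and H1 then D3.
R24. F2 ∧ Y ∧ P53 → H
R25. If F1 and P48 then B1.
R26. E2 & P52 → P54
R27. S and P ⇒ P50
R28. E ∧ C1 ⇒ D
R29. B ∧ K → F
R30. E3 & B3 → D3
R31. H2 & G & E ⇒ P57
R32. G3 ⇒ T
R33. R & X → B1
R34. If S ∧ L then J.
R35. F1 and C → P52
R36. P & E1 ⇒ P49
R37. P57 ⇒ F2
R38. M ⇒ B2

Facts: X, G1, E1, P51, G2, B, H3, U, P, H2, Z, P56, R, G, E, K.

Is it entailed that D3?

No

Forward chaining from the given facts derives: A, Y, C, F1, S, P59, W, P50, F, P57, B1, P52, P49, F2, P60, A2, D1, P55, P58, V.
Rules concluding D3: R23 needs H1; R30 needs E3 — none of these are established.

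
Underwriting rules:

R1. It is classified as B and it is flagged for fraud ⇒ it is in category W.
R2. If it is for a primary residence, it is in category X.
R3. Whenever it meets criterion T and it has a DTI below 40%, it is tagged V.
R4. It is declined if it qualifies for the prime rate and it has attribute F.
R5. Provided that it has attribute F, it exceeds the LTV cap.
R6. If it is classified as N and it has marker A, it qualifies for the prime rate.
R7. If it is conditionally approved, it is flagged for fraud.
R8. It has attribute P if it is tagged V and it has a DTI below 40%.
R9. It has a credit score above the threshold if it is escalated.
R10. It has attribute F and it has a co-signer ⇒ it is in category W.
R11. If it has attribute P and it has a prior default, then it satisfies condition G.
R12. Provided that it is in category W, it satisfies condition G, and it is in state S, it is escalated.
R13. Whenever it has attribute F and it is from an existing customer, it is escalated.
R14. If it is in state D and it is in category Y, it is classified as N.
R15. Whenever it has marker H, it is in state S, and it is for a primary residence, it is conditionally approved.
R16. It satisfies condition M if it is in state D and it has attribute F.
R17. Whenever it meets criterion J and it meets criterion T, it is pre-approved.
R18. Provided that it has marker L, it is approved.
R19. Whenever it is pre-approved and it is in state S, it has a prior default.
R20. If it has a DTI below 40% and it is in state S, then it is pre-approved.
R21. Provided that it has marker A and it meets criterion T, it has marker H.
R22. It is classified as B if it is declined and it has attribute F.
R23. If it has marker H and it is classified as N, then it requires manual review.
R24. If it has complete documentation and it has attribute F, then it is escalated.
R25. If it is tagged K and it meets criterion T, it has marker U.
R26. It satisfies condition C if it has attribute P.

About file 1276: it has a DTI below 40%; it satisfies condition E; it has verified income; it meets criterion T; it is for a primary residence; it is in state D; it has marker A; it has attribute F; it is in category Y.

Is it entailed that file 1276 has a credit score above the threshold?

Forward chaining from the given facts derives: is in category X, is tagged V, exceeds the LTV cap, has attribute P, is classified as N, satisfies condition M, has marker H, requires manual review, satisfies condition C, qualifies for the prime rate, is declined, is classified as B.
The only rule concluding "it has a credit score above the threshold" is R9, which needs "it is escalated"; that is never established.

No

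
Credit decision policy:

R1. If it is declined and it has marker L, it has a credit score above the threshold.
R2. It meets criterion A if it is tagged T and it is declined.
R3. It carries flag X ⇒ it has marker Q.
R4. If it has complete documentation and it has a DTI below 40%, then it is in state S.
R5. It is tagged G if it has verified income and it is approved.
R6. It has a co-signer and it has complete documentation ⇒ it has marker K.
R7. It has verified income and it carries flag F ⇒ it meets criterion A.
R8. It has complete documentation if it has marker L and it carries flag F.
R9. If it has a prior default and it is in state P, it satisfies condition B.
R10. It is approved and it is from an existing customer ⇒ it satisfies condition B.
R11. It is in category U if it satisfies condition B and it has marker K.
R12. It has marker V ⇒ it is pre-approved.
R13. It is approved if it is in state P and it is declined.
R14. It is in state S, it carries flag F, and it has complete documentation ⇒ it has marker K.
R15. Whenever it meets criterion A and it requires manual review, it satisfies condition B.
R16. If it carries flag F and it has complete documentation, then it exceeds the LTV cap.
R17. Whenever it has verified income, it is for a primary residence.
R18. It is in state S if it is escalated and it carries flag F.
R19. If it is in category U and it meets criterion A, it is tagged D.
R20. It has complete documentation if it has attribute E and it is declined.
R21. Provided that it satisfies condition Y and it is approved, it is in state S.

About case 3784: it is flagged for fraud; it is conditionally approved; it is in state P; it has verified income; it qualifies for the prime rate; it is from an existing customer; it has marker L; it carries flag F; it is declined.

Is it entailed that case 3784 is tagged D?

No

Forward chaining from the given facts derives: has a credit score above the threshold, meets criterion A, has complete documentation, is approved, exceeds the LTV cap, is for a primary residence, is tagged G, satisfies condition B.
The only rule concluding "it is tagged D" is R19, which needs "it is in category U"; that is never established.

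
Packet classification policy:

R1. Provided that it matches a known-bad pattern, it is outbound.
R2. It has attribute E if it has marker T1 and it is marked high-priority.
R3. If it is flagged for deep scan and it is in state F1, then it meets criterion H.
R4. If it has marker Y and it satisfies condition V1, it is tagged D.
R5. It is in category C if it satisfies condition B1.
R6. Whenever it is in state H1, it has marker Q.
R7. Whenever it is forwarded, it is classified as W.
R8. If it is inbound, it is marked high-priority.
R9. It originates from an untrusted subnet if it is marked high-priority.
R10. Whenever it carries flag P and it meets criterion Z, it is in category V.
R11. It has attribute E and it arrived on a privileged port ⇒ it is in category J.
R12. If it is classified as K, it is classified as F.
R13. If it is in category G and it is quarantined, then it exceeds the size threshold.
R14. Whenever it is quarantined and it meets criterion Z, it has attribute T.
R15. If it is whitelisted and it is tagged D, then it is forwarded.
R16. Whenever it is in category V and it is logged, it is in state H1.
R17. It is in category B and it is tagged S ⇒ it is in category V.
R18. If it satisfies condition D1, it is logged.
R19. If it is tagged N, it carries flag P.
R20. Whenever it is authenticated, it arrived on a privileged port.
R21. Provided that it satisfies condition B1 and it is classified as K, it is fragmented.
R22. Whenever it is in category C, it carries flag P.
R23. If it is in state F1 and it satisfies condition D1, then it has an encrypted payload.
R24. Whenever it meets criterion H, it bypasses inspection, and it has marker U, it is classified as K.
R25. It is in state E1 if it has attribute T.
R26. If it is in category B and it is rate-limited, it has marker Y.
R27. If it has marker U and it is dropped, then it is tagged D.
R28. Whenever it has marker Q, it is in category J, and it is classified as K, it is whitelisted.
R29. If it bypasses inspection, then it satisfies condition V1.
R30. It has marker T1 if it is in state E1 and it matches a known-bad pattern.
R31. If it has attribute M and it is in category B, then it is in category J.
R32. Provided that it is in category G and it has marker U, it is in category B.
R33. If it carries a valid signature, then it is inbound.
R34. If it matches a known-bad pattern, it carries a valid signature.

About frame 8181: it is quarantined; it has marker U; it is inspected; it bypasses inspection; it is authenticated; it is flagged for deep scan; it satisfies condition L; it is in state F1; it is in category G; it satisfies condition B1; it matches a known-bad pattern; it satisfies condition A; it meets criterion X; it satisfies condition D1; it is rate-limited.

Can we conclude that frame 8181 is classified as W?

No

Forward chaining from the given facts derives: is outbound, meets criterion H, is in category C, exceeds the size threshold, is logged, arrived on a privileged port, carries flag P, has an encrypted payload, is classified as K, satisfies condition V1, is in category B, carries a valid signature, is classified as F, is fragmented, has marker Y, is inbound, is tagged D, is marked high-priority, originates from an untrusted subnet.
The only rule concluding "it is classified as W" is R7, which needs "it is forwarded"; that is never established.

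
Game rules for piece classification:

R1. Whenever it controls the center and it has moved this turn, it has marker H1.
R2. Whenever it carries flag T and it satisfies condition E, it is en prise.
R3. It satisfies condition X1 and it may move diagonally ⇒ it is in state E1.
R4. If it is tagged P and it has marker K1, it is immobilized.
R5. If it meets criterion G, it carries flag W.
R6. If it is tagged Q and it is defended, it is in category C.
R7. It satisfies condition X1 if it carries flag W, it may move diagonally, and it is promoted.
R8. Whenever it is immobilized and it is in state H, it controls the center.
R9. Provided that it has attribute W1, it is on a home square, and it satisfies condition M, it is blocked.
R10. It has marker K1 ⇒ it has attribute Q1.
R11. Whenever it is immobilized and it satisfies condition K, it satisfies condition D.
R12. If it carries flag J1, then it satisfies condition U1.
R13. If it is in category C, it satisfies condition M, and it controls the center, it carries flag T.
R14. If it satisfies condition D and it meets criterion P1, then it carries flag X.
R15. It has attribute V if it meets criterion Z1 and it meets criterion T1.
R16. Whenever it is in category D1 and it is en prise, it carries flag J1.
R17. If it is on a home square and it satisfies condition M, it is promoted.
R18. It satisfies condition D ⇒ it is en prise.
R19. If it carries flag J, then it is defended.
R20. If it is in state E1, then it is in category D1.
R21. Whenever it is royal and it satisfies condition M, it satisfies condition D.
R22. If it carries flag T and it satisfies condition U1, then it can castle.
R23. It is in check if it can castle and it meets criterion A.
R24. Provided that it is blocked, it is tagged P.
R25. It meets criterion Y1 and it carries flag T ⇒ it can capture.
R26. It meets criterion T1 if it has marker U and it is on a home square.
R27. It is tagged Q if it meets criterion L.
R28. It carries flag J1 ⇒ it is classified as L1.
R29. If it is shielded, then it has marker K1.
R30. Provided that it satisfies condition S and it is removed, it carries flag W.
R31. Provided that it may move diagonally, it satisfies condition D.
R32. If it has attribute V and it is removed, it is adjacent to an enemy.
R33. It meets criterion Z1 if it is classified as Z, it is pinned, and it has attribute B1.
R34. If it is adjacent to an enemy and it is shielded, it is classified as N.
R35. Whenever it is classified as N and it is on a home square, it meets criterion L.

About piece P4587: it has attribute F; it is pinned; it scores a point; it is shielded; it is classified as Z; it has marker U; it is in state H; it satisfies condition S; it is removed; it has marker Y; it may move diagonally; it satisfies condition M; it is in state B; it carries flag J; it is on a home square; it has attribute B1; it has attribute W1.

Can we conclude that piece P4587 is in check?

Forward chaining from the given facts derives: is blocked, is promoted, is defended, is tagged P, meets criterion T1, has marker K1, carries flag W, satisfies condition D, meets criterion Z1, is immobilized, satisfies condition X1, controls the center, has attribute Q1, has attribute V, is en prise, is adjacent to an enemy, is classified as N, meets criterion L, is in state E1, is in category D1, is tagged Q, is in category C, carries flag T, carries flag J1, is classified as L1, satisfies condition U1, can castle.
The only rule concluding "it is in check" is R23, which needs "it meets criterion A"; that is never established.

No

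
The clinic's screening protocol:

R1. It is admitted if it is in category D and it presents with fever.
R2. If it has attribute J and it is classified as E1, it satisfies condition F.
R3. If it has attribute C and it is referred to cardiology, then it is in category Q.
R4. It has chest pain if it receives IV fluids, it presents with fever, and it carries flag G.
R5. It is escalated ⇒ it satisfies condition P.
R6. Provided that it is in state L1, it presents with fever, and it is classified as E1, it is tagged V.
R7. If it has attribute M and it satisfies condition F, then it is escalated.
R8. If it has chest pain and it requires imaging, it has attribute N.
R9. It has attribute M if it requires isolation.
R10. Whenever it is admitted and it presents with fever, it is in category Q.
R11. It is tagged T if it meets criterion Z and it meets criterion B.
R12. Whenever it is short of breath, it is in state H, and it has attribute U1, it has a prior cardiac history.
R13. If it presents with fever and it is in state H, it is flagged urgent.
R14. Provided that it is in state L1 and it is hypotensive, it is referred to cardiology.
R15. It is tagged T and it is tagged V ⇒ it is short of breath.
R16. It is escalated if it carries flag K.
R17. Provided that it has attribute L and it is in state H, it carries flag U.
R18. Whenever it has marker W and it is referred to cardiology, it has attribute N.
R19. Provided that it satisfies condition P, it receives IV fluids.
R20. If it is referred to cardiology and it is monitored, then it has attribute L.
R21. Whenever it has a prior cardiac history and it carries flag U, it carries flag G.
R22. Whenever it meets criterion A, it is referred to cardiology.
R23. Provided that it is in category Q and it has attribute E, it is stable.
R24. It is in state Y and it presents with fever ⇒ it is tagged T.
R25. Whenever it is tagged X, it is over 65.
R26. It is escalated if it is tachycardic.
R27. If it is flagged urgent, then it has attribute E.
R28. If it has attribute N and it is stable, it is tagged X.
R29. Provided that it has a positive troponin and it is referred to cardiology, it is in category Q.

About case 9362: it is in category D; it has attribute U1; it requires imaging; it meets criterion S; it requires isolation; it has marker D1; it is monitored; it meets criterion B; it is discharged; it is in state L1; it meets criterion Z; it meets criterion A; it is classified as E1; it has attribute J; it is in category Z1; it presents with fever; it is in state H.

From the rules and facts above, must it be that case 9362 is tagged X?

By R1 (it is in category D, it presents with fever): it is admitted.
By R2 (it has attribute J, it is classified as E1): it satisfies condition F.
By R6 (it is in state L1, it presents with fever, it is classified as E1): it is tagged V.
By R9 (it requires isolation): it has attribute M.
By R10 (it is admitted, it presents with fever): it is in category Q.
By R11 (it meets criterion Z, it meets criterion B): it is tagged T.
By R13 (it presents with fever, it is in state H): it is flagged urgent.
By R15 (it is tagged T, it is tagged V): it is short of breath.
By R22 (it meets criterion A): it is referred to cardiology.
By R27 (it is flagged urgent): it has attribute E.
By R7 (it has attribute M, it satisfies condition F): it is escalated.
By R12 (it is short of breath, it is in state H, it has attribute U1): it has a prior cardiac history.
By R20 (it is referred to cardiology, it is monitored): it has attribute L.
By R23 (it is in category Q, it has attribute E): it is stable.
By R5 (it is escalated): it satisfies condition P.
By R17 (it has attribute L, it is in state H): it carries flag U.
By R19 (it satisfies condition P): it receives IV fluids.
By R21 (it has a prior cardiac history, it carries flag U): it carries flag G.
By R4 (it receives IV fluids, it presents with fever, it carries flag G): it has chest pain.
By R8 (it has chest pain, it requires imaging): it has attribute N.
By R28 (it has attribute N, it is stable): it is tagged X.

Yes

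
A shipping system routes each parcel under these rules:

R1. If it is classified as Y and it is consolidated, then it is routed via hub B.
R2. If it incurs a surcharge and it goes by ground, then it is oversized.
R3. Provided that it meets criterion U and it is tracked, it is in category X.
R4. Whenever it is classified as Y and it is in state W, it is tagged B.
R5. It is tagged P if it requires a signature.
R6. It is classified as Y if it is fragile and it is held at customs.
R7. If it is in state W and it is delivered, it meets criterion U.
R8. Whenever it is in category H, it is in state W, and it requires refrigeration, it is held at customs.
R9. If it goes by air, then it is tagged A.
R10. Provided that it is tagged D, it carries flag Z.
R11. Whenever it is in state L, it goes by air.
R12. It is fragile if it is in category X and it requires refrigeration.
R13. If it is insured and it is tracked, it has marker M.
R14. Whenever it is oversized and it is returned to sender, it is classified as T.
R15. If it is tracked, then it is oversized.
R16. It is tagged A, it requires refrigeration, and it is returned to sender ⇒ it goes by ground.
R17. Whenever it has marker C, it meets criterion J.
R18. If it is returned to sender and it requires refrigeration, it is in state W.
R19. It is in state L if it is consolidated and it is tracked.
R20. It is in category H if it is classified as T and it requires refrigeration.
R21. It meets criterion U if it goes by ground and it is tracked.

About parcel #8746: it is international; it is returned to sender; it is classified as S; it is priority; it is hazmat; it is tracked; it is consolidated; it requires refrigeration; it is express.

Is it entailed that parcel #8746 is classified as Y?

Yes

By R15 (it is tracked): it is oversized.
By R18 (it is returned to sender, it requires refrigeration): it is in state W.
By R19 (it is consolidated, it is tracked): it is in state L.
By R11 (it is in state L): it goes by air.
By R14 (it is oversized, it is returned to sender): it is classified as T.
By R20 (it is classified as T, it requires refrigeration): it is in category H.
By R8 (it is in category H, it is in state W, it requires refrigeration): it is held at customs.
By R9 (it goes by air): it is tagged A.
By R16 (it is tagged A, it requires refrigeration, it is returned to sender): it goes by ground.
By R21 (it goes by ground, it is tracked): it meets criterion U.
By R3 (it meets criterion U, it is tracked): it is in category X.
By R12 (it is in category X, it requires refrigeration): it is fragile.
By R6 (it is fragile, it is held at customs): it is classified as Y.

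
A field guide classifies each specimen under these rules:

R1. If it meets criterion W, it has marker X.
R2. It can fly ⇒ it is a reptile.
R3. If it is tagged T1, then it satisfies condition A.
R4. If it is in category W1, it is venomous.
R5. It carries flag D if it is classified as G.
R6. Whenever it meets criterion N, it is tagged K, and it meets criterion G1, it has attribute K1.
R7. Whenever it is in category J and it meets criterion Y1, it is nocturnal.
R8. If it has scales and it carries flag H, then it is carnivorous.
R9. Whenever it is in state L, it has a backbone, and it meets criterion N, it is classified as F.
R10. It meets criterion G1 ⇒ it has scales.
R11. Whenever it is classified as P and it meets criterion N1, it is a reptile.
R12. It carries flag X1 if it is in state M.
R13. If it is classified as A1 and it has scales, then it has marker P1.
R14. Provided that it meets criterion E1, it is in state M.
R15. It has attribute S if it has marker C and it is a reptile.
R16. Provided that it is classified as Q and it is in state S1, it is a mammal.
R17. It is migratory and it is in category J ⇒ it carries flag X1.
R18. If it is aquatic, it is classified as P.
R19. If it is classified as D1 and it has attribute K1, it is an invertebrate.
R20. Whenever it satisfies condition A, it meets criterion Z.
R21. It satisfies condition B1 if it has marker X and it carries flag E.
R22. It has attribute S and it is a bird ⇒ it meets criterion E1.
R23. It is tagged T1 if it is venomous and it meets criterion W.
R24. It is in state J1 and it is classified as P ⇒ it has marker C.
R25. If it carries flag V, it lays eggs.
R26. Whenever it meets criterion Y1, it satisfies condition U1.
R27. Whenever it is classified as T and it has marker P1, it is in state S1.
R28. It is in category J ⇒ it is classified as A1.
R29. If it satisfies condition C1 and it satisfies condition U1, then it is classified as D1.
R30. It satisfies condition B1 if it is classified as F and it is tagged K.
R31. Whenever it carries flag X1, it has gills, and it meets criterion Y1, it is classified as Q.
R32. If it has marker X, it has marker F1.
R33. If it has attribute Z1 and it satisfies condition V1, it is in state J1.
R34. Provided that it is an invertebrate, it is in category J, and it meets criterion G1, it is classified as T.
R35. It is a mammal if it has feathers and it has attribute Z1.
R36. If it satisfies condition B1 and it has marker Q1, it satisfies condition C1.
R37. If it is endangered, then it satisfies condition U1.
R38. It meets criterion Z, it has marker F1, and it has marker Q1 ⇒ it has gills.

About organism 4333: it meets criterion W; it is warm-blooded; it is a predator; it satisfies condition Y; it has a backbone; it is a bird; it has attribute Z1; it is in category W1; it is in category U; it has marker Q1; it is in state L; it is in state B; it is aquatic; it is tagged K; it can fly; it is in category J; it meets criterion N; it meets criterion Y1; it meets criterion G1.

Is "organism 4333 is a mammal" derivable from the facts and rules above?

No

Forward chaining from the given facts derives: has marker X, is a reptile, is venomous, has attribute K1, is nocturnal, is classified as F, has scales, is classified as P, is tagged T1, satisfies condition U1, is classified as A1, satisfies condition B1, has marker F1, satisfies condition C1, satisfies condition A, has marker P1, meets criterion Z, is classified as D1, has gills, is an invertebrate, is classified as T, is in state S1.
Rules concluding "it is a mammal": R16 needs "it is classified as Q"; R35 needs "it has feathers" — none of these are established.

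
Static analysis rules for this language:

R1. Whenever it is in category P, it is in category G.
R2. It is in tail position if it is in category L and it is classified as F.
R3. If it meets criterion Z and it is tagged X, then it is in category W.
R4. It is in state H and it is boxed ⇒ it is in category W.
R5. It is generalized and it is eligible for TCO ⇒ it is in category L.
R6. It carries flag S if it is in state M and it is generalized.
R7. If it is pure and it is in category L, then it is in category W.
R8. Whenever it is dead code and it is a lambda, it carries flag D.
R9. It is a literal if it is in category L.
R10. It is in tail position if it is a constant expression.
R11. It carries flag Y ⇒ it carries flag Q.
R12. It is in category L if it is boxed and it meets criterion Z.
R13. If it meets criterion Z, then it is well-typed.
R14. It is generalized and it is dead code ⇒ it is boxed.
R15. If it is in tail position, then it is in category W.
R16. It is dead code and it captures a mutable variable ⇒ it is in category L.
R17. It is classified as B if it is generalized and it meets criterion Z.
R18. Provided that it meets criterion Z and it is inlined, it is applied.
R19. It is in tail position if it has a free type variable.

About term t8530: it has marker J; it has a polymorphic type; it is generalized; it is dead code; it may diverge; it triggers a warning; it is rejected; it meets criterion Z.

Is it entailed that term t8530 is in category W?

No

Forward chaining from the given facts derives: is well-typed, is boxed, is classified as B, is in category L, is a literal.
Rules concluding "it is in category W": R3 needs "it is tagged X"; R4 needs "it is in state H"; R7 needs "it is pure"; R15 needs "it is in tail position" — none of these are established.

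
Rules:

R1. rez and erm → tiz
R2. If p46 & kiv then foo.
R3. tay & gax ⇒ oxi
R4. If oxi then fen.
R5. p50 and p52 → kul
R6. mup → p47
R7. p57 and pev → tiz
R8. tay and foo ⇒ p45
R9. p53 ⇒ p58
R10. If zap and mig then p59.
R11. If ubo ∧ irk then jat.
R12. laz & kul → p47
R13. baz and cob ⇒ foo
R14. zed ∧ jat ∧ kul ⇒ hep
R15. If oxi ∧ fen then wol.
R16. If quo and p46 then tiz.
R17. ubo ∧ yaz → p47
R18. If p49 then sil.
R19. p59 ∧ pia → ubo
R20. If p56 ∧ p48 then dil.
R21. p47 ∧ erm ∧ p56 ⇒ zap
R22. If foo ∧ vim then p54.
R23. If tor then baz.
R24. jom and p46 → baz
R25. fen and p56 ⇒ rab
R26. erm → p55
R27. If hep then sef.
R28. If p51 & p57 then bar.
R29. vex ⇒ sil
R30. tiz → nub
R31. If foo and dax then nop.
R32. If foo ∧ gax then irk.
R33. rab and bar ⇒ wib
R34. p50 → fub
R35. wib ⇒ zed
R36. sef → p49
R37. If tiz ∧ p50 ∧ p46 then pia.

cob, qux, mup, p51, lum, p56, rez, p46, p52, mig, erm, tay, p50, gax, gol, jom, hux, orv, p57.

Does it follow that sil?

tiz  (by R1: rez, erm)
oxi  (by R3: tay, gax)
fen  (by R4: oxi)
kul  (by R5: p50, p52)
p47  (by R6: mup)
zap  (by R21: p47, erm, p56)
baz  (by R24: jom, p46)
rab  (by R25: fen, p56)
bar  (by R28: p51, p57)
wib  (by R33: rab, bar)
zed  (by R35: wib)
pia  (by R37: tiz, p50, p46)
p59  (by R10: zap, mig)
foo  (by R13: baz, cob)
ubo  (by R19: p59, pia)
irk  (by R32: foo, gax)
jat  (by R11: ubo, irk)
hep  (by R14: zed, jat, kul)
sef  (by R27: hep)
p49  (by R36: sef)
sil  (by R18: p49)

Yes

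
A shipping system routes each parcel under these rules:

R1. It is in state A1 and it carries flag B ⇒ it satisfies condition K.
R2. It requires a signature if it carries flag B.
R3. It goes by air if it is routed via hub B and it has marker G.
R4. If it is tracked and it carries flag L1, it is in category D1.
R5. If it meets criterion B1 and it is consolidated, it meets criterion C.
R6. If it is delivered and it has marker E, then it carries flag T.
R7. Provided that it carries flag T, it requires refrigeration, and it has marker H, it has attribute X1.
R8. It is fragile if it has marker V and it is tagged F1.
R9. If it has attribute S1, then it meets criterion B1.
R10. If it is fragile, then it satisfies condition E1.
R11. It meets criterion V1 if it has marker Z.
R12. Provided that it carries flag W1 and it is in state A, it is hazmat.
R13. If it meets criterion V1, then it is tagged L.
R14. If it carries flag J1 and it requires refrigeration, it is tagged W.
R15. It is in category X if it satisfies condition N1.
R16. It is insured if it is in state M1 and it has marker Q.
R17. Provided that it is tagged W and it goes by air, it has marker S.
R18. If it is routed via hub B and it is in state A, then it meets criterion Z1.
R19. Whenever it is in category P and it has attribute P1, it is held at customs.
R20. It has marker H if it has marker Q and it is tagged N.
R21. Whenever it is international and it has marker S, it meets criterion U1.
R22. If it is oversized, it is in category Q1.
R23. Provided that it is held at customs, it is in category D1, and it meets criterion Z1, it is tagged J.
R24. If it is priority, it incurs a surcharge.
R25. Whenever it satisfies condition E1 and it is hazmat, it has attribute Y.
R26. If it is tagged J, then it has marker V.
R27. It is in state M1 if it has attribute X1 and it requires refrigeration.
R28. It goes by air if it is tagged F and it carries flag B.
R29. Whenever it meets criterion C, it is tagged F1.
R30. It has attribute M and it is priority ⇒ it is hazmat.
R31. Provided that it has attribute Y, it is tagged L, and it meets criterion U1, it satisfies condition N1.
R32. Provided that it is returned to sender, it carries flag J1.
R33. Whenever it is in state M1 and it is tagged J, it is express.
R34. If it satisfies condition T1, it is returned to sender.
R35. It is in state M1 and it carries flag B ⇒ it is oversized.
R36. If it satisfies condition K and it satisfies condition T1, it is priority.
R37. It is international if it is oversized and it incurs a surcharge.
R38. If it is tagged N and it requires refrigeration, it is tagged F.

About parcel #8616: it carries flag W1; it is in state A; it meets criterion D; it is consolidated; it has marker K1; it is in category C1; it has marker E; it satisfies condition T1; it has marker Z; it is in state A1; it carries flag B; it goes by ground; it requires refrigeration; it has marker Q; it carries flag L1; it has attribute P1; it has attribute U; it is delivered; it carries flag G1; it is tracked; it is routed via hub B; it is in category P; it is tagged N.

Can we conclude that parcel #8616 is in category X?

Forward chaining from the given facts derives: satisfies condition K, requires a signature, is in category D1, carries flag T, meets criterion V1, is hazmat, is tagged L, meets criterion Z1, is held at customs, has marker H, is tagged J, has marker V, is returned to sender, is priority, is tagged F, has attribute X1, incurs a surcharge, is in state M1, goes by air, carries flag J1, is express, is oversized, is international, is tagged W, is insured, has marker S, meets criterion U1, is in category Q1.
The only rule concluding "it is in category X" is R15, which needs "it satisfies condition N1"; that is never established.

No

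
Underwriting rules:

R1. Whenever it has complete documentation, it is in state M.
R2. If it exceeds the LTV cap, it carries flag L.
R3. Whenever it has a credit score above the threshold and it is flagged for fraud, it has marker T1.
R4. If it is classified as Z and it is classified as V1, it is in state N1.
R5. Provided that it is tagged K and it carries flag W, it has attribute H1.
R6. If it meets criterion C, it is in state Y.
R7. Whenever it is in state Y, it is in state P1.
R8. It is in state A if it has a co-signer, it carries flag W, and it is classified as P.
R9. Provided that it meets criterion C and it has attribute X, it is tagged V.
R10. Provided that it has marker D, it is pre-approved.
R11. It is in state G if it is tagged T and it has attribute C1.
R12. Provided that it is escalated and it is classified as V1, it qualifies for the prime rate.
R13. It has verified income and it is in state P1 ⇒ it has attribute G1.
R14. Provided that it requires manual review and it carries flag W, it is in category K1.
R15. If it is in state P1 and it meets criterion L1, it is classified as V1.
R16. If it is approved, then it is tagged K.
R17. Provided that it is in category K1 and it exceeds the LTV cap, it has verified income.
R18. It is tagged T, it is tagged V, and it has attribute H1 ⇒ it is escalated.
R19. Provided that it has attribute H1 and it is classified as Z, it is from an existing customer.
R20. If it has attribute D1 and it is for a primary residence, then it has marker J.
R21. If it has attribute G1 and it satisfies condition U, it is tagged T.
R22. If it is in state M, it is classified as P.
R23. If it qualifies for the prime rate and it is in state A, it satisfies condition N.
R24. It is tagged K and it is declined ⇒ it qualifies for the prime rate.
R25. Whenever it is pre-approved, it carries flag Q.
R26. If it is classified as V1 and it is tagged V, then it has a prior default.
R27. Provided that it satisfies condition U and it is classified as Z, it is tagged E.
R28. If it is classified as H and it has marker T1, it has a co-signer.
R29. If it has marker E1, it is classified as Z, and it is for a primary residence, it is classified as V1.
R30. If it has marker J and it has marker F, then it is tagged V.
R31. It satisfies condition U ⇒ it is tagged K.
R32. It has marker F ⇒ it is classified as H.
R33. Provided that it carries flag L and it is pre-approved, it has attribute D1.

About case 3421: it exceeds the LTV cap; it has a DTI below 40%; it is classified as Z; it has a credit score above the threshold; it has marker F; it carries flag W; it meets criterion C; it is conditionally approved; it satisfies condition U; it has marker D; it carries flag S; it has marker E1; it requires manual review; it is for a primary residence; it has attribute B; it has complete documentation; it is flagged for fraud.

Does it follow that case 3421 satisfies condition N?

Yes

By R1 (it has complete documentation): it is in state M.
By R2 (it exceeds the LTV cap): it carries flag L.
By R3 (it has a credit score above the threshold, it is flagged for fraud): it has marker T1.
By R6 (it meets criterion C): it is in state Y.
By R7 (it is in state Y): it is in state P1.
By R10 (it has marker D): it is pre-approved.
By R14 (it requires manual review, it carries flag W): it is in category K1.
By R17 (it is in category K1, it exceeds the LTV cap): it has verified income.
By R22 (it is in state M): it is classified as P.
By R29 (it has marker E1, it is classified as Z, it is for a primary residence): it is classified as V1.
By R31 (it satisfies condition U): it is tagged K.
By R32 (it has marker F): it is classified as H.
By R33 (it carries flag L, it is pre-approved): it has attribute D1.
By R5 (it is tagged K, it carries flag W): it has attribute H1.
By R13 (it has verified income, it is in state P1): it has attribute G1.
By R20 (it has attribute D1, it is for a primary residence): it has marker J.
By R21 (it has attribute G1, it satisfies condition U): it is tagged T.
By R28 (it is classified as H, it has marker T1): it has a co-signer.
By R30 (it has marker J, it has marker F): it is tagged V.
By R8 (it has a co-signer, it carries flag W, it is classified as P): it is in state A.
By R18 (it is tagged T, it is tagged V, it has attribute H1): it is escalated.
By R12 (it is escalated, it is classified as V1): it qualifies for the prime rate.
By R23 (it qualifies for the prime rate, it is in state A): it satisfies condition N.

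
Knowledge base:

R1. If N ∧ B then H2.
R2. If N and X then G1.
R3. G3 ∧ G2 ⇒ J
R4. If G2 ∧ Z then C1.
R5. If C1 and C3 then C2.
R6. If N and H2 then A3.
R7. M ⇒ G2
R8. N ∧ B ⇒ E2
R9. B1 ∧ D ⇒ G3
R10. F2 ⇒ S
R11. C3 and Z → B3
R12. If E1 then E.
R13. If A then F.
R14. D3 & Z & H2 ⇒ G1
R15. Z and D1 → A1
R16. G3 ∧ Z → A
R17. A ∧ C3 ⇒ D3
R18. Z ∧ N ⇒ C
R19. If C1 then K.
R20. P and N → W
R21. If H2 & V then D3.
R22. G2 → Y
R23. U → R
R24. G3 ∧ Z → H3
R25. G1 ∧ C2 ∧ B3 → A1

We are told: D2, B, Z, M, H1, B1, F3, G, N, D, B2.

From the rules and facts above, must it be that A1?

No

Forward chaining from the given facts derives: H2, A3, G2, E2, G3, A, C, Y, H3, J, C1, F, K.
Rules concluding A1: R15 needs D1; R25 needs G1 — none of these are established.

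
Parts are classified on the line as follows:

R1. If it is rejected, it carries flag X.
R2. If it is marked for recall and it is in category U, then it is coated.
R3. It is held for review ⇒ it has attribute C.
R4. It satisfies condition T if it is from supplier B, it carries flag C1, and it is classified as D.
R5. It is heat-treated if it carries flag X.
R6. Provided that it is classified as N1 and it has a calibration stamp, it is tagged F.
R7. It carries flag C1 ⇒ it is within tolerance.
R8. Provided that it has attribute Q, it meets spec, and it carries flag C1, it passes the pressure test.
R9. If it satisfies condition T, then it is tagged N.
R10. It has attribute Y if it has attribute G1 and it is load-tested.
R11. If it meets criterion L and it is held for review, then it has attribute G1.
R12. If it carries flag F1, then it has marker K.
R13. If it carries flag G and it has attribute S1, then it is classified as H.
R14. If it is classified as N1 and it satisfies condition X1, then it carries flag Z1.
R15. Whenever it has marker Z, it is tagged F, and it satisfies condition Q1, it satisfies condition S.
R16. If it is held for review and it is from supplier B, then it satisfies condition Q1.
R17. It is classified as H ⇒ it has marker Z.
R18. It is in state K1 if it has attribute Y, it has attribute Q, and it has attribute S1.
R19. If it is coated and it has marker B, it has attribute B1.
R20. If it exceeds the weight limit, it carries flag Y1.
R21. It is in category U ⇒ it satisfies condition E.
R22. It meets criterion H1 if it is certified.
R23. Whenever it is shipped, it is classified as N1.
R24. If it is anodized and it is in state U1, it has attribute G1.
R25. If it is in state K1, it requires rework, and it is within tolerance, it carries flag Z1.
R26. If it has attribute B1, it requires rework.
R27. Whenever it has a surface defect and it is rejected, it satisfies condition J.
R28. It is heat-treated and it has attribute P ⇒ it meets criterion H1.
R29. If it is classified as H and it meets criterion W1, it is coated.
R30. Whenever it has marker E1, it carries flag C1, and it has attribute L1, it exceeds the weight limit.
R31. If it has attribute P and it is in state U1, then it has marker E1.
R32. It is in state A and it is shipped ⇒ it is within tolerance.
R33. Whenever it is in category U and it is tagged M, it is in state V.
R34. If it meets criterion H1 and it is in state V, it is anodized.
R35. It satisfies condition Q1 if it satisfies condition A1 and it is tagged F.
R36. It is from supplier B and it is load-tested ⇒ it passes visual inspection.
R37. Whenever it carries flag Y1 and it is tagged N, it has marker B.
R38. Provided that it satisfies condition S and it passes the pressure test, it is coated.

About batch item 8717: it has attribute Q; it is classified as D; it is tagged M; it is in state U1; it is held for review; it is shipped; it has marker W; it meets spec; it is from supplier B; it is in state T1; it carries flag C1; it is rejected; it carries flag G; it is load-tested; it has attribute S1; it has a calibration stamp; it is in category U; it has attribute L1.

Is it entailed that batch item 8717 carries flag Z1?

No

Forward chaining from the given facts derives: carries flag X, has attribute C, satisfies condition T, is heat-treated, is within tolerance, passes the pressure test, is tagged N, is classified as H, satisfies condition Q1, has marker Z, satisfies condition E, is classified as N1, is in state V, passes visual inspection, is tagged F, satisfies condition S, is coated.
Rules concluding "it carries flag Z1": R14 needs "it satisfies condition X1"; R25 needs "it is in state K1" — none of these are established.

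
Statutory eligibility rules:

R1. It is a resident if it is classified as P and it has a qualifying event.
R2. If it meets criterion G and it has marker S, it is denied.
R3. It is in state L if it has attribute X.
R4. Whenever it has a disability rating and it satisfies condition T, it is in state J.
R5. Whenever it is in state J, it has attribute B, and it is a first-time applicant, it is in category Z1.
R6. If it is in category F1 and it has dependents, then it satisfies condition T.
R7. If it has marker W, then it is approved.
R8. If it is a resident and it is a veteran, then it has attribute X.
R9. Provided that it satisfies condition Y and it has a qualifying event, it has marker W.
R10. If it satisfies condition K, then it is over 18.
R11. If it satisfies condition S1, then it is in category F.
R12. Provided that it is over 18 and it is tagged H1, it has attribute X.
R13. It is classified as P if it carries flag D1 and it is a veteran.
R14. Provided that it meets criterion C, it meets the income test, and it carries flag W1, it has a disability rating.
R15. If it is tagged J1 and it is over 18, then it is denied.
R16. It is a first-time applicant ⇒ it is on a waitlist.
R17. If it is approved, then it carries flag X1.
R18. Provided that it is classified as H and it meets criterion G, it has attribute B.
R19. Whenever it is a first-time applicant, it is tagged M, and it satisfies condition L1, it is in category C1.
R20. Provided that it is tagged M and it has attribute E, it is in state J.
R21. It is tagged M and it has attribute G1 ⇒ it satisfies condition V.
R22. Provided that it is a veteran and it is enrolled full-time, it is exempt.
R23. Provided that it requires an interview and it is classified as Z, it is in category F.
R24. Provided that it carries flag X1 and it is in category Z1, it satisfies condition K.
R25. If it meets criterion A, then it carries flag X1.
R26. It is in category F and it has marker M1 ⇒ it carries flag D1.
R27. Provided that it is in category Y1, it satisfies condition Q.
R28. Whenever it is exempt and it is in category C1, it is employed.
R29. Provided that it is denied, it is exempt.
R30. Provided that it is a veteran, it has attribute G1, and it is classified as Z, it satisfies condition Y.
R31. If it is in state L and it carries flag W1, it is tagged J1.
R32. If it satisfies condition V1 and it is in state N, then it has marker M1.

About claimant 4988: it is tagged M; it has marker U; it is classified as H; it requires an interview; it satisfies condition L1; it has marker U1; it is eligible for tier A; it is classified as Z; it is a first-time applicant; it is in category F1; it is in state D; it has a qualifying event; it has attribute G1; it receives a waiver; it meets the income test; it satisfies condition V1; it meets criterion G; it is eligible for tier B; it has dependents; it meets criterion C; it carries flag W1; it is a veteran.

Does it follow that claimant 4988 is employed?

No

Forward chaining from the given facts derives: satisfies condition T, has a disability rating, is on a waitlist, has attribute B, is in category C1, satisfies condition V, is in category F, satisfies condition Y, is in state J, is in category Z1, has marker W, is approved, carries flag X1, satisfies condition K, is over 18.
The only rule concluding "it is employed" is R28, which needs "it is exempt"; that is never established.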